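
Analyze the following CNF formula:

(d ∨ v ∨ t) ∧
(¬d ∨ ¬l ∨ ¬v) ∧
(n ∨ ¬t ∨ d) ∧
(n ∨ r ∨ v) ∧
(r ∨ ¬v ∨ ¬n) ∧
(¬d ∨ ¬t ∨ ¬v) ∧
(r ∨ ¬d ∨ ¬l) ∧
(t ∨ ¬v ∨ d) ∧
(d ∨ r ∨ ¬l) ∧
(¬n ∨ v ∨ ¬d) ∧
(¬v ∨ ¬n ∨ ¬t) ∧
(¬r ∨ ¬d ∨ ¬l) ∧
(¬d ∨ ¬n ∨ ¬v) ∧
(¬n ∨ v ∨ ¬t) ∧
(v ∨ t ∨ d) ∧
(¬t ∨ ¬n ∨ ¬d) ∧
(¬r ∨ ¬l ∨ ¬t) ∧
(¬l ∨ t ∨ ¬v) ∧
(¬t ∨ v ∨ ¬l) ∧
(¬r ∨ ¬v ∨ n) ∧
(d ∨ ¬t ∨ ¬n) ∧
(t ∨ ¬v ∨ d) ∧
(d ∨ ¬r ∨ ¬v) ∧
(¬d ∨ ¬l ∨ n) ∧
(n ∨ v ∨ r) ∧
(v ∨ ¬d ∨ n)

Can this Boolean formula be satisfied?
Yes

Yes, the formula is satisfiable.

One satisfying assignment is: r=False, v=True, n=False, l=False, t=False, d=True

Verification: With this assignment, all 26 clauses evaluate to true.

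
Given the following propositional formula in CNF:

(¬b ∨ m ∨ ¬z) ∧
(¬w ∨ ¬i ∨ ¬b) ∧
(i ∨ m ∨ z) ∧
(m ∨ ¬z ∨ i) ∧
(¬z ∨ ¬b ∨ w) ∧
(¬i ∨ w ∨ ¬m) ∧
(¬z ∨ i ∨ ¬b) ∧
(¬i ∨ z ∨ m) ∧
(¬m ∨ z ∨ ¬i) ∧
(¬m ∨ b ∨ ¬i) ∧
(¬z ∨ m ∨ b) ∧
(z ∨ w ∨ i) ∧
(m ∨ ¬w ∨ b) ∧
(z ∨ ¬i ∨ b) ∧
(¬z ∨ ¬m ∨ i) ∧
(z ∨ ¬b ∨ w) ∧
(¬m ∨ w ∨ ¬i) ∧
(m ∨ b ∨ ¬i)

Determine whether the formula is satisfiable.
Yes

Yes, the formula is satisfiable.

One satisfying assignment is: b=False, z=False, i=False, m=True, w=True

Verification: With this assignment, all 18 clauses evaluate to true.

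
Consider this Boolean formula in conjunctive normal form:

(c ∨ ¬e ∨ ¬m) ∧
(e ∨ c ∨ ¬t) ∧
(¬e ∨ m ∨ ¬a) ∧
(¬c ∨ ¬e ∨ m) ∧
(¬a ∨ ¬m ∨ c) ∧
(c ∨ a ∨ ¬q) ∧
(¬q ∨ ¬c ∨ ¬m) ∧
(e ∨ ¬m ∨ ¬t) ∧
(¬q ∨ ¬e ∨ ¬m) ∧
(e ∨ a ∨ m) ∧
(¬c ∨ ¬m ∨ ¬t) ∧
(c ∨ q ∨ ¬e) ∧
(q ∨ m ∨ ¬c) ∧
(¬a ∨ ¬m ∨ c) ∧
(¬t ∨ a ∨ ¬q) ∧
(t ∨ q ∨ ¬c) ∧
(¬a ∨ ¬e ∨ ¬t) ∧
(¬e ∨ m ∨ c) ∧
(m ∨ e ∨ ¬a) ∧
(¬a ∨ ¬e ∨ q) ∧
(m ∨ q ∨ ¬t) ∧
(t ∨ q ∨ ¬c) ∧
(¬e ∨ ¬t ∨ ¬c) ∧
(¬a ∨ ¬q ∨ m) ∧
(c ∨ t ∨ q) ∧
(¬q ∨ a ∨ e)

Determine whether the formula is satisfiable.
No

No, the formula is not satisfiable.

No assignment of truth values to the variables can make all 26 clauses true simultaneously.

The formula is UNSAT (unsatisfiable).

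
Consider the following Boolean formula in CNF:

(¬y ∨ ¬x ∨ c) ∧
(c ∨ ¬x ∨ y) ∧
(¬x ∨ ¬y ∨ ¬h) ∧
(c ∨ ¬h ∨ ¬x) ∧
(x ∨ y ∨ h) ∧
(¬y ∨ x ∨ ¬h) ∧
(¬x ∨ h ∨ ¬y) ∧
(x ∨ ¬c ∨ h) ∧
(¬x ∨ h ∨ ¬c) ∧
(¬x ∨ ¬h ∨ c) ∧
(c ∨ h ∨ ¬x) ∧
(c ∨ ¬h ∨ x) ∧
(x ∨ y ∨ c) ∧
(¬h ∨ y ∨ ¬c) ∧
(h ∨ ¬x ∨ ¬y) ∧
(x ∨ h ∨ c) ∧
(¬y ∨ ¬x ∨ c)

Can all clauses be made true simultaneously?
No

No, the formula is not satisfiable.

No assignment of truth values to the variables can make all 17 clauses true simultaneously.

The formula is UNSAT (unsatisfiable).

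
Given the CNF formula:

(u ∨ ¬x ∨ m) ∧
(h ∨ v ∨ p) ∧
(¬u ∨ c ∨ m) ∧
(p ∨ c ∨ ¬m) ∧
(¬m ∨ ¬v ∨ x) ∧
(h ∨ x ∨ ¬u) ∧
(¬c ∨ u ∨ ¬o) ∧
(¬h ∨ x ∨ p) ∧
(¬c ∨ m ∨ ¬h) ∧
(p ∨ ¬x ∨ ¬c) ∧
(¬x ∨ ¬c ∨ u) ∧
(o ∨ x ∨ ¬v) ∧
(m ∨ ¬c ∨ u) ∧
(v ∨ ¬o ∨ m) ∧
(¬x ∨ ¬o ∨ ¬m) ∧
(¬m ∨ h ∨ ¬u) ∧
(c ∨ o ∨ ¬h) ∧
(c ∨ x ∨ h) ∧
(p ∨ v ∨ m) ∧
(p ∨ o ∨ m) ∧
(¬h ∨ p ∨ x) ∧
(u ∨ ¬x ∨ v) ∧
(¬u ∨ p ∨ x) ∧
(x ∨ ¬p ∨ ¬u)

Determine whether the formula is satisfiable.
Yes

Yes, the formula is satisfiable.

One satisfying assignment is: u=True, p=True, c=True, m=False, h=False, o=False, x=True, v=False

Verification: With this assignment, all 24 clauses evaluate to true.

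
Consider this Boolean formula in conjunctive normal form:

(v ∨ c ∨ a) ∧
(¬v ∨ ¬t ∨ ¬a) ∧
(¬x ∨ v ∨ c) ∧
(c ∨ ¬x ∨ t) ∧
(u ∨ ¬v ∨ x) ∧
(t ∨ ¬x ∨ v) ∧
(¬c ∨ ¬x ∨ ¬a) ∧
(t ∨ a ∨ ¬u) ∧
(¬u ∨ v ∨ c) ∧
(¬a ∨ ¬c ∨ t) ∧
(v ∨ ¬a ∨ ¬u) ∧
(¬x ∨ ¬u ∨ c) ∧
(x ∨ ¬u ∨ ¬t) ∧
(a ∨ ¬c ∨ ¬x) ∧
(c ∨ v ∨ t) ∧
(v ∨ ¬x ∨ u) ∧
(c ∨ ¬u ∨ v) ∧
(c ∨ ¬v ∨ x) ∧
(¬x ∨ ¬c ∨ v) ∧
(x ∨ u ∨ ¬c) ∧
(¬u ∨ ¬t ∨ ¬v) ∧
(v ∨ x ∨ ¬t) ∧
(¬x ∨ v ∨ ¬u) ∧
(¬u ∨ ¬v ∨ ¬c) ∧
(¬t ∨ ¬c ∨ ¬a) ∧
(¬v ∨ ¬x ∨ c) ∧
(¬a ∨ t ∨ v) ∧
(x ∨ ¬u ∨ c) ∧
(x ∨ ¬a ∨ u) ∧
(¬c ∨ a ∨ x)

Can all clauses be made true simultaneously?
No

No, the formula is not satisfiable.

No assignment of truth values to the variables can make all 30 clauses true simultaneously.

The formula is UNSAT (unsatisfiable).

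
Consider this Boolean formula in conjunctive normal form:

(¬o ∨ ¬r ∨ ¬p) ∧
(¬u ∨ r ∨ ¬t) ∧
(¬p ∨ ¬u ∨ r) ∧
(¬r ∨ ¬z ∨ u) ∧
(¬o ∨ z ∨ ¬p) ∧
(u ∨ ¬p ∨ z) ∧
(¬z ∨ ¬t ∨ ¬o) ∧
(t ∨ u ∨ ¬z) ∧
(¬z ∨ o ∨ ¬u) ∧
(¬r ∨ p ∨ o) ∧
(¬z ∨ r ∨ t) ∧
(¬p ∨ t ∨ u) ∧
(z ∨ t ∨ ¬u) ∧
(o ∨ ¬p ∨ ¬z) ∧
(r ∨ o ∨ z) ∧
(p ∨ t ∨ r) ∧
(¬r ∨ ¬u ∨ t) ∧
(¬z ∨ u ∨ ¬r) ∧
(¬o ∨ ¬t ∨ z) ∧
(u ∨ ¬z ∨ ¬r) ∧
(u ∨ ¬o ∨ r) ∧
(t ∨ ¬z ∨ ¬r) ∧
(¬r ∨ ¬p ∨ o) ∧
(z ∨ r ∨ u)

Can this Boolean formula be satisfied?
Yes

Yes, the formula is satisfiable.

One satisfying assignment is: o=True, z=False, r=True, p=False, t=False, u=False

Verification: With this assignment, all 24 clauses evaluate to true.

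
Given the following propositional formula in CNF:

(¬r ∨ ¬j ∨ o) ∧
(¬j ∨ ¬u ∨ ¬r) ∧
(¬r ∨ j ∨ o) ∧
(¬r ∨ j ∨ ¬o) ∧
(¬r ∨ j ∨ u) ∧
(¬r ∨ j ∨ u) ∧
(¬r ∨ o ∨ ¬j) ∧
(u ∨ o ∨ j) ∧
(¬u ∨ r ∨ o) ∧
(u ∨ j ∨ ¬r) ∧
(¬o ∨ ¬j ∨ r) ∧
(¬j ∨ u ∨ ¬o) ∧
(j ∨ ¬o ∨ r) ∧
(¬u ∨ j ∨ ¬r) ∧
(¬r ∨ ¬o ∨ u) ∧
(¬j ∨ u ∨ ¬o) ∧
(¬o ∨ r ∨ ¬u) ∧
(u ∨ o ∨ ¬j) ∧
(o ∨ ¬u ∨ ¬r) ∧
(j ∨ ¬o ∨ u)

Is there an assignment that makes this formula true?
No

No, the formula is not satisfiable.

No assignment of truth values to the variables can make all 20 clauses true simultaneously.

The formula is UNSAT (unsatisfiable).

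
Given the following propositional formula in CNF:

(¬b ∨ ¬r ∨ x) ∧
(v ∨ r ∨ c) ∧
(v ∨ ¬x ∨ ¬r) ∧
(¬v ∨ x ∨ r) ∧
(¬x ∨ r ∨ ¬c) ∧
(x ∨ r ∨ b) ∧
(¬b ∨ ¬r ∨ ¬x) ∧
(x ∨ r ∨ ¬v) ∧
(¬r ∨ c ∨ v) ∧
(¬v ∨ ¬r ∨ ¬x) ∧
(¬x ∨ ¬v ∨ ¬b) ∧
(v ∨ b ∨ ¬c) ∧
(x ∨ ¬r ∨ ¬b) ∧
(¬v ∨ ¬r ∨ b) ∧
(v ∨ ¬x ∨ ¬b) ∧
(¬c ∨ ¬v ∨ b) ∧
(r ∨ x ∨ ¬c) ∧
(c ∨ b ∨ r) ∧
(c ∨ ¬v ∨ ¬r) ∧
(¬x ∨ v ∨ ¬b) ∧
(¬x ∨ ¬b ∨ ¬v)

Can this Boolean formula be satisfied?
No

No, the formula is not satisfiable.

No assignment of truth values to the variables can make all 21 clauses true simultaneously.

The formula is UNSAT (unsatisfiable).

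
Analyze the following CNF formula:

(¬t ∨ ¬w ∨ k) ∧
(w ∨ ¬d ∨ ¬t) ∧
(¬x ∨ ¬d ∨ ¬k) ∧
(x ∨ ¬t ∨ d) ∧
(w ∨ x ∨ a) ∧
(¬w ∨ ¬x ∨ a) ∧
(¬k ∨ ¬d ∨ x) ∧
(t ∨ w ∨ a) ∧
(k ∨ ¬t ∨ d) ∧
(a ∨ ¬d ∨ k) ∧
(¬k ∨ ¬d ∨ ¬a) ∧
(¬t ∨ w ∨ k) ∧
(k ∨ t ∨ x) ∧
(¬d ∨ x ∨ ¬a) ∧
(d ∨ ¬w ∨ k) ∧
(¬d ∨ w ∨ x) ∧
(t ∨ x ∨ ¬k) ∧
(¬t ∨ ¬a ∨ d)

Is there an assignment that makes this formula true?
Yes

Yes, the formula is satisfiable.

One satisfying assignment is: x=True, a=True, k=False, w=False, d=False, t=False

Verification: With this assignment, all 18 clauses evaluate to true.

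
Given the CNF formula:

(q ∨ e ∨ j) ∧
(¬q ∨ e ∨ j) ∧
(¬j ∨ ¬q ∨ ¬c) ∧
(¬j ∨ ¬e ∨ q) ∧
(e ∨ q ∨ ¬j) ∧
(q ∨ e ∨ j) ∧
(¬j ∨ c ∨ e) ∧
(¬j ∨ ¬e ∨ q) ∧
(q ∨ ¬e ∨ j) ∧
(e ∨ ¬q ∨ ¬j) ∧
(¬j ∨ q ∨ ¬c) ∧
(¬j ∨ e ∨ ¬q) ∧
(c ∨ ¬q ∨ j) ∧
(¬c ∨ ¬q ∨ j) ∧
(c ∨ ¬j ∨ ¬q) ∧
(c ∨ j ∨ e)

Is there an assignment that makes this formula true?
No

No, the formula is not satisfiable.

No assignment of truth values to the variables can make all 16 clauses true simultaneously.

The formula is UNSAT (unsatisfiable).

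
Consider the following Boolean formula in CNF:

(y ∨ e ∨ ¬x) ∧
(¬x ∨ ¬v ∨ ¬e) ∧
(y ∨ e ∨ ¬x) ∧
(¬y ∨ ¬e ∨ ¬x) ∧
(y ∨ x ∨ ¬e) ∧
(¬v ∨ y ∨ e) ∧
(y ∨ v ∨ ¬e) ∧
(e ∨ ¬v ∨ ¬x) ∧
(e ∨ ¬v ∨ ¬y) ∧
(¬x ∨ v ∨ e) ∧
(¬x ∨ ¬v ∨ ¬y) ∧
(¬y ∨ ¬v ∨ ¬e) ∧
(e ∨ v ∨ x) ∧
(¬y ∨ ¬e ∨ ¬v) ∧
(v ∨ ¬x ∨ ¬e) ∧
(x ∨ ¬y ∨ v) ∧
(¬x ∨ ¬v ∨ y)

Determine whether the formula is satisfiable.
No

No, the formula is not satisfiable.

No assignment of truth values to the variables can make all 17 clauses true simultaneously.

The formula is UNSAT (unsatisfiable).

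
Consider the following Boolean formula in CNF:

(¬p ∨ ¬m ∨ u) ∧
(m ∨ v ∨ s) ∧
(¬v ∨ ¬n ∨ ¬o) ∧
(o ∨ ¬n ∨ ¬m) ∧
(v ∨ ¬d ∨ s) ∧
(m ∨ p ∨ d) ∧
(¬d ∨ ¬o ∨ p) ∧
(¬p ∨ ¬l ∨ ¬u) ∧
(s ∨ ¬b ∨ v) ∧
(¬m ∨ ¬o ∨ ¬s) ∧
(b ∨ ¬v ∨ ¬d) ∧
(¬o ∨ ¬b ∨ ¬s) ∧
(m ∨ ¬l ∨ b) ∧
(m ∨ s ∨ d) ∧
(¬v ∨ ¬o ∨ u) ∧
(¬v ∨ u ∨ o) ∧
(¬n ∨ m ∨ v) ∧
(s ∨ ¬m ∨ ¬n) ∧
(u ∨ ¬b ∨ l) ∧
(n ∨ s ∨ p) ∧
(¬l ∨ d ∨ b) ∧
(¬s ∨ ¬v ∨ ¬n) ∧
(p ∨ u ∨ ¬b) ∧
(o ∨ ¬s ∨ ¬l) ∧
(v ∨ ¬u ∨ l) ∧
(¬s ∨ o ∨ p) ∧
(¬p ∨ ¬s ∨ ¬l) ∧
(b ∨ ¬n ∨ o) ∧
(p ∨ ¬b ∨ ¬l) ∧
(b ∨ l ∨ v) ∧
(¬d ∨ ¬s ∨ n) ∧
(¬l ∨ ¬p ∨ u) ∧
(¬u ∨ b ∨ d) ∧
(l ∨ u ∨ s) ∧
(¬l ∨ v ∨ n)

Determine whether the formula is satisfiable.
Yes

Yes, the formula is satisfiable.

One satisfying assignment is: s=True, p=True, o=False, b=True, m=False, n=False, v=True, l=False, u=True, d=False

Verification: With this assignment, all 35 clauses evaluate to true.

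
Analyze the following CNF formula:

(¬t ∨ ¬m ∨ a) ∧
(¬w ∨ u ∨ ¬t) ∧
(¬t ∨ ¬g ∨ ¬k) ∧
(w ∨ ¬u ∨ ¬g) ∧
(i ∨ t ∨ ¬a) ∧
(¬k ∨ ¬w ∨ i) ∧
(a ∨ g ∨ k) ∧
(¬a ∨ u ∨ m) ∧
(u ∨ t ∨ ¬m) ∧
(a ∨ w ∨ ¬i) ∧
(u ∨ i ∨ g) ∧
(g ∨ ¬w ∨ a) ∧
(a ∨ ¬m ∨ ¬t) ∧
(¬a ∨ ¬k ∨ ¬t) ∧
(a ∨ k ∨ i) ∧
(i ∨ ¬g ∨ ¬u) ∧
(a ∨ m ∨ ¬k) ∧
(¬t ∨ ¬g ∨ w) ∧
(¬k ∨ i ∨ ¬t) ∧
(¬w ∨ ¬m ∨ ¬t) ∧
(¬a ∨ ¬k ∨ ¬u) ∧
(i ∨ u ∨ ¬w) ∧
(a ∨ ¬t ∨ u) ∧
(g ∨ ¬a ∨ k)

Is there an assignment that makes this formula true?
Yes

Yes, the formula is satisfiable.

One satisfying assignment is: g=True, k=False, w=True, t=False, u=False, a=False, i=True, m=False

Verification: With this assignment, all 24 clauses evaluate to true.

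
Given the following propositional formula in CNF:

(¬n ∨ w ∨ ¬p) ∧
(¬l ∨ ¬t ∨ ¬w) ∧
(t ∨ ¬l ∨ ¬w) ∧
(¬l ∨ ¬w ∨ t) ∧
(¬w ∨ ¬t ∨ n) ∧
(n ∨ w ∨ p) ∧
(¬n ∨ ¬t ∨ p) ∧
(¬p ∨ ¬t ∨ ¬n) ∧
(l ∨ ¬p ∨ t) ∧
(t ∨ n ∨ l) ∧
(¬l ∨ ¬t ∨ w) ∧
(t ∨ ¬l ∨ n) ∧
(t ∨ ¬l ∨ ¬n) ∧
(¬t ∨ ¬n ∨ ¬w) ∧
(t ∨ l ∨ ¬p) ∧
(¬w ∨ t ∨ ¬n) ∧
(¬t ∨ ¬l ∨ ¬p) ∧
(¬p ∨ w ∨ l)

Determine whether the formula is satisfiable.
Yes

Yes, the formula is satisfiable.

One satisfying assignment is: n=True, w=False, l=False, t=False, p=False

Verification: With this assignment, all 18 clauses evaluate to true.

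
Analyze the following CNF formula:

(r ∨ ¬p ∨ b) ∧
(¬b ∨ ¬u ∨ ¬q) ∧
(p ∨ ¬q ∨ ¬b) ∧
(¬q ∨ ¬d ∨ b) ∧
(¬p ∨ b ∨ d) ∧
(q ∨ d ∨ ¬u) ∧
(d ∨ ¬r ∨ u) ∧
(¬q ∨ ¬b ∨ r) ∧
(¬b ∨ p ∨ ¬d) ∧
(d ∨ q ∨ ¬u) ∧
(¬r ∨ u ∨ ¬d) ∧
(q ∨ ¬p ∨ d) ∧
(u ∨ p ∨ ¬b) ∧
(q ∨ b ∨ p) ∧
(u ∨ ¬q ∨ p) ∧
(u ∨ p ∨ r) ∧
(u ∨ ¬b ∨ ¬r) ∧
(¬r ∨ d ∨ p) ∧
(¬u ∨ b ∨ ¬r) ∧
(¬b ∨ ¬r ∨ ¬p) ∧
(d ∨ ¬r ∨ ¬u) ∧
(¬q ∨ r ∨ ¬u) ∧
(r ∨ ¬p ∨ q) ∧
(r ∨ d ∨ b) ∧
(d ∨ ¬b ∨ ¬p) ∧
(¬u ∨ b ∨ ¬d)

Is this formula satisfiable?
No

No, the formula is not satisfiable.

No assignment of truth values to the variables can make all 26 clauses true simultaneously.

The formula is UNSAT (unsatisfiable).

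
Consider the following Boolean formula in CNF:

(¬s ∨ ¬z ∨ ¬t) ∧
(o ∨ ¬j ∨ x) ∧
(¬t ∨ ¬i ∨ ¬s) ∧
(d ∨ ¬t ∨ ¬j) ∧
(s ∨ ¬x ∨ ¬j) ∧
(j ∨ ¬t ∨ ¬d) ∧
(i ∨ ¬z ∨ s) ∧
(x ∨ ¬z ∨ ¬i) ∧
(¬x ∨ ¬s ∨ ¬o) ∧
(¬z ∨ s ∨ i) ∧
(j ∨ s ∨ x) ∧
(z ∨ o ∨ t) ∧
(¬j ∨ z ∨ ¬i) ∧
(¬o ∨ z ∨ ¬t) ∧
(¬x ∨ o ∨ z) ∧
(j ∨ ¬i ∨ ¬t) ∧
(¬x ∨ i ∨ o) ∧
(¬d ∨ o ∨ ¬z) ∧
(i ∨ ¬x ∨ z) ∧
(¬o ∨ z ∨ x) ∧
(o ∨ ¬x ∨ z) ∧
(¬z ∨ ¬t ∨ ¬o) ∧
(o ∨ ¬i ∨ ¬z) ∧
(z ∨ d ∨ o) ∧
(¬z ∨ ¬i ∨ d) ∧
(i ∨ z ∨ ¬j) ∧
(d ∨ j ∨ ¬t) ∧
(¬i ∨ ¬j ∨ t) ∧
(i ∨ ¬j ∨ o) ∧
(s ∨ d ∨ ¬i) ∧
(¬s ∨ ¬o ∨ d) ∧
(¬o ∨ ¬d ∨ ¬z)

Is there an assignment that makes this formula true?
Yes

Yes, the formula is satisfiable.

One satisfying assignment is: d=False, j=False, i=False, o=False, s=True, z=True, x=False, t=False

Verification: With this assignment, all 32 clauses evaluate to true.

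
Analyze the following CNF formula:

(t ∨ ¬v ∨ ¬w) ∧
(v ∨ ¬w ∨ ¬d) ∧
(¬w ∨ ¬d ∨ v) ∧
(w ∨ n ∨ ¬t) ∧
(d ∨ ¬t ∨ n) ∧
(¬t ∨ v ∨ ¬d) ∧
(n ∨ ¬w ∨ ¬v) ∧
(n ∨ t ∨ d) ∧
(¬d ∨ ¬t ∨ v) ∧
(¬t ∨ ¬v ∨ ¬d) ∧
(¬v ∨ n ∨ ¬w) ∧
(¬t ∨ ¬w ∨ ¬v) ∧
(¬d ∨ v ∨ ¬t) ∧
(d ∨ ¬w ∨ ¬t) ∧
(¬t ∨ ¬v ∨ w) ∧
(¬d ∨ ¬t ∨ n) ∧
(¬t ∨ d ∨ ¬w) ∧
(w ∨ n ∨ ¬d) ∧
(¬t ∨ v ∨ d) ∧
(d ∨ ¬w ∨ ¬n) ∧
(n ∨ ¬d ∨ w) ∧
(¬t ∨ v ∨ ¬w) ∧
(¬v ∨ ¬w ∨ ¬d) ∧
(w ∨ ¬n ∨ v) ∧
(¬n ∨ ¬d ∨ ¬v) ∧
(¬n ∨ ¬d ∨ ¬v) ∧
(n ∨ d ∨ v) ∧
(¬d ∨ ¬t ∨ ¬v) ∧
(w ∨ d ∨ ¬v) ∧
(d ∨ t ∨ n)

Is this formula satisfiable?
No

No, the formula is not satisfiable.

No assignment of truth values to the variables can make all 30 clauses true simultaneously.

The formula is UNSAT (unsatisfiable).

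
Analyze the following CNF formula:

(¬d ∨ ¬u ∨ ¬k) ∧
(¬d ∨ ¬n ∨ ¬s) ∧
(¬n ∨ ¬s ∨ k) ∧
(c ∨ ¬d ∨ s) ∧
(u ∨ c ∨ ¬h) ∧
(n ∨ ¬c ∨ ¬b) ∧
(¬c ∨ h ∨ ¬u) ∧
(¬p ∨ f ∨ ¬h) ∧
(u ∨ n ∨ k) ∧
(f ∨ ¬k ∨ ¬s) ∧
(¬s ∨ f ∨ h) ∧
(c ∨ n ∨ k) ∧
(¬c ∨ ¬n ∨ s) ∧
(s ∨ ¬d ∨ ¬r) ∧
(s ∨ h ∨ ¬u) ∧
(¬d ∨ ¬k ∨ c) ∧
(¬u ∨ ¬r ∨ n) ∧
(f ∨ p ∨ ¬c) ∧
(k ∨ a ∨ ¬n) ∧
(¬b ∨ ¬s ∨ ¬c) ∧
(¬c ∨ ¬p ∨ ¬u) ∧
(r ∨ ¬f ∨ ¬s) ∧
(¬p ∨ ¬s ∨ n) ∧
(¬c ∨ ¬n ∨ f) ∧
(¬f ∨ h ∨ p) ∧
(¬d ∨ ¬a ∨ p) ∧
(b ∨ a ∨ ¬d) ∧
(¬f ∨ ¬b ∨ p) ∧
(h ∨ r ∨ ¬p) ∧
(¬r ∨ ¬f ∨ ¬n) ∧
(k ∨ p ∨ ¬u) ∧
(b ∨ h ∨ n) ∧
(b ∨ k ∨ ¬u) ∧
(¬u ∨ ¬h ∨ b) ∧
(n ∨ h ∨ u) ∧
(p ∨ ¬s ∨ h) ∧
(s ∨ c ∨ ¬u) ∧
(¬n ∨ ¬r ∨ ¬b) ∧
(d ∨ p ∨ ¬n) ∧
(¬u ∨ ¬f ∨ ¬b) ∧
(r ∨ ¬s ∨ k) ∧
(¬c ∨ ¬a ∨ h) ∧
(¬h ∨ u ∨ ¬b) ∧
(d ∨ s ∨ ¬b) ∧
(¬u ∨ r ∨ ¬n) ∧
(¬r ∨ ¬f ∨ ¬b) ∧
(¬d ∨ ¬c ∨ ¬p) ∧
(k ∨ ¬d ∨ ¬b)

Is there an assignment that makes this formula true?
Yes

Yes, the formula is satisfiable.

One satisfying assignment is: a=True, c=True, k=True, p=False, h=True, b=False, n=False, d=False, s=False, f=True, u=False, r=True

Verification: With this assignment, all 48 clauses evaluate to true.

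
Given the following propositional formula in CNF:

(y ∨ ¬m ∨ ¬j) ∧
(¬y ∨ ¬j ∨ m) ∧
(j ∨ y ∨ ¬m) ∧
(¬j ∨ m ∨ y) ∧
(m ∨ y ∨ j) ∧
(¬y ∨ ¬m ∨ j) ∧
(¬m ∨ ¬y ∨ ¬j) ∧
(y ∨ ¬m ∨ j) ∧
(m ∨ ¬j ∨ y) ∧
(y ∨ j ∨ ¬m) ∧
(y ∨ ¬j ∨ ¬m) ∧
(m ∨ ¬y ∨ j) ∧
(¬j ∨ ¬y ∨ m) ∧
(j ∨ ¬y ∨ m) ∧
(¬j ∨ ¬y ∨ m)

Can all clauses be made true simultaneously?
No

No, the formula is not satisfiable.

No assignment of truth values to the variables can make all 15 clauses true simultaneously.

The formula is UNSAT (unsatisfiable).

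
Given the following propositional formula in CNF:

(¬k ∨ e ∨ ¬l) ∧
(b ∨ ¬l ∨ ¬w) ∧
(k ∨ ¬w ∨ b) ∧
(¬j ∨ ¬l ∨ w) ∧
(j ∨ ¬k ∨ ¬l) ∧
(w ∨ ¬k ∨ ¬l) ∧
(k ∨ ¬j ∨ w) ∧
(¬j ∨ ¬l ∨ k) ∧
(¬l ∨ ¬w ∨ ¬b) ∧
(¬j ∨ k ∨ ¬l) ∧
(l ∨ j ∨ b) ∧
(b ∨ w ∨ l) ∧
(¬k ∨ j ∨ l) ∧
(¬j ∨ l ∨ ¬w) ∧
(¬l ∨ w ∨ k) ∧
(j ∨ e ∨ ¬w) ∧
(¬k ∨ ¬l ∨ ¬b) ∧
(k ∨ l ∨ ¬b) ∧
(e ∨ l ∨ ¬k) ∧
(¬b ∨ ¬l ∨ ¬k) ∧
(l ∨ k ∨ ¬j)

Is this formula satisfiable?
Yes

Yes, the formula is satisfiable.

One satisfying assignment is: l=False, e=True, j=True, b=True, w=False, k=True

Verification: With this assignment, all 21 clauses evaluate to true.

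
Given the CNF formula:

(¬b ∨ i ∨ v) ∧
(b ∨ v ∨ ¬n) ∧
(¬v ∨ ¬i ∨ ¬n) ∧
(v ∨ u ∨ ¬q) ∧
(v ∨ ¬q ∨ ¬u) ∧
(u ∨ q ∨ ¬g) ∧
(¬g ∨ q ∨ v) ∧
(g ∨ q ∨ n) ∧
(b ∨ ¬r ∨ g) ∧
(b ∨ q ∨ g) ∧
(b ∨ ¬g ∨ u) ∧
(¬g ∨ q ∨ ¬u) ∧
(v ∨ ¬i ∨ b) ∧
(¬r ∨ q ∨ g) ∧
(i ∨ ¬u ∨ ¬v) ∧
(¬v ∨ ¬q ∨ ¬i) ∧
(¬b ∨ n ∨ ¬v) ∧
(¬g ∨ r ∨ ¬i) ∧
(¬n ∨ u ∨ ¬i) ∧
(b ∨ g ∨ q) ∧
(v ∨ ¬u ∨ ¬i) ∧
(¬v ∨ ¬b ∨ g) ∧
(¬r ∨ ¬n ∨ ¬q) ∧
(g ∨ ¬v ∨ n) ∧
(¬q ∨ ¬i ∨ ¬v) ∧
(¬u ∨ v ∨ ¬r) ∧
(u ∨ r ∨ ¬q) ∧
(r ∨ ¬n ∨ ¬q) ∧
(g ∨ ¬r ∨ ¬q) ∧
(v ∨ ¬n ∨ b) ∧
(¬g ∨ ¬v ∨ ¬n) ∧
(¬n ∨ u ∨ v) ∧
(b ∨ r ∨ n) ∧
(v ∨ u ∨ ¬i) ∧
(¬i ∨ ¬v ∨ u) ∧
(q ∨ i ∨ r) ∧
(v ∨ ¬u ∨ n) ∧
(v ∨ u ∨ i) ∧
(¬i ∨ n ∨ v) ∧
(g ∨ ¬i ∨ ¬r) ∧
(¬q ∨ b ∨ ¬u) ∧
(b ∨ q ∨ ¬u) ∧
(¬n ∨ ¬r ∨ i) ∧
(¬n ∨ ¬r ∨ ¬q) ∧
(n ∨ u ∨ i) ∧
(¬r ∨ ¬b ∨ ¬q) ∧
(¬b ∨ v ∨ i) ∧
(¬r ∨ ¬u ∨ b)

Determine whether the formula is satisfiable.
No

No, the formula is not satisfiable.

No assignment of truth values to the variables can make all 48 clauses true simultaneously.

The formula is UNSAT (unsatisfiable).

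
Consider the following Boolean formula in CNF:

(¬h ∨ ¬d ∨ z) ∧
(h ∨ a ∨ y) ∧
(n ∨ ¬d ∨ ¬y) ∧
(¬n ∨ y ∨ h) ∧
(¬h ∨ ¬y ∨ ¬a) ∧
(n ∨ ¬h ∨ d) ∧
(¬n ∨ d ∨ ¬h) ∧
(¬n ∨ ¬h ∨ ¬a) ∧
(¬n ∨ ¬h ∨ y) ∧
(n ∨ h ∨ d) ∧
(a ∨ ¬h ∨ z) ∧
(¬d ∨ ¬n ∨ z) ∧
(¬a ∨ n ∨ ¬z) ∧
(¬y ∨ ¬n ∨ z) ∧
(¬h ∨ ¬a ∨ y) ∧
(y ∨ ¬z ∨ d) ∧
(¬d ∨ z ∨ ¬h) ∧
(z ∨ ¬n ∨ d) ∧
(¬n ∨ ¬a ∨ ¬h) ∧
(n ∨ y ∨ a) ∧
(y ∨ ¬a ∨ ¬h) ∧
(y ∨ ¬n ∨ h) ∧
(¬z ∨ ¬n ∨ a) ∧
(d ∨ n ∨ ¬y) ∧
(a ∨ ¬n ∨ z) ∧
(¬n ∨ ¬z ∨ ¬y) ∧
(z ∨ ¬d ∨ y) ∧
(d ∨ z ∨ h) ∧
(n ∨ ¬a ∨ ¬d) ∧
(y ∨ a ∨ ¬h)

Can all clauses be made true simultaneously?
No

No, the formula is not satisfiable.

No assignment of truth values to the variables can make all 30 clauses true simultaneously.

The formula is UNSAT (unsatisfiable).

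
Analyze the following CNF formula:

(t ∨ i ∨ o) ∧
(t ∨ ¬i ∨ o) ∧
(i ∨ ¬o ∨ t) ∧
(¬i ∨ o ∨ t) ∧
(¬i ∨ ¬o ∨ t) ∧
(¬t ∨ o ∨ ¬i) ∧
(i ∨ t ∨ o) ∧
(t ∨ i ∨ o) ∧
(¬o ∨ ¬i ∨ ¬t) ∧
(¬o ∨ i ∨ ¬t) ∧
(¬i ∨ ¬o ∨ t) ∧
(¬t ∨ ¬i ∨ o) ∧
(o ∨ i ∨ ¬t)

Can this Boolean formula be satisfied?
No

No, the formula is not satisfiable.

No assignment of truth values to the variables can make all 13 clauses true simultaneously.

The formula is UNSAT (unsatisfiable).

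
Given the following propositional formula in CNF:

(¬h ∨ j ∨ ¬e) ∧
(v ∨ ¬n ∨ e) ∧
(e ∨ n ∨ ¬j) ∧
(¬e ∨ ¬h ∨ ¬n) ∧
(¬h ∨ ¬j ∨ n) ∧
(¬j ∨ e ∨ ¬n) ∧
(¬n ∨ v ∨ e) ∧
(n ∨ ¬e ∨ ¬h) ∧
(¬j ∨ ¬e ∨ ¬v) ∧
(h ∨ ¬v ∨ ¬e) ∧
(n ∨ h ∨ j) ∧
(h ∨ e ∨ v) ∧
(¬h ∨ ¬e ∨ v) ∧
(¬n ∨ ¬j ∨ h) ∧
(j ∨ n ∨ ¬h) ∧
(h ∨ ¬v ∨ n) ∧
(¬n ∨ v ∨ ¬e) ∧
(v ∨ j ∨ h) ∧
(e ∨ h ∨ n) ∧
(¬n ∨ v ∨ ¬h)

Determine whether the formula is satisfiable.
Yes

Yes, the formula is satisfiable.

One satisfying assignment is: j=True, n=False, e=True, v=False, h=False

Verification: With this assignment, all 20 clauses evaluate to true.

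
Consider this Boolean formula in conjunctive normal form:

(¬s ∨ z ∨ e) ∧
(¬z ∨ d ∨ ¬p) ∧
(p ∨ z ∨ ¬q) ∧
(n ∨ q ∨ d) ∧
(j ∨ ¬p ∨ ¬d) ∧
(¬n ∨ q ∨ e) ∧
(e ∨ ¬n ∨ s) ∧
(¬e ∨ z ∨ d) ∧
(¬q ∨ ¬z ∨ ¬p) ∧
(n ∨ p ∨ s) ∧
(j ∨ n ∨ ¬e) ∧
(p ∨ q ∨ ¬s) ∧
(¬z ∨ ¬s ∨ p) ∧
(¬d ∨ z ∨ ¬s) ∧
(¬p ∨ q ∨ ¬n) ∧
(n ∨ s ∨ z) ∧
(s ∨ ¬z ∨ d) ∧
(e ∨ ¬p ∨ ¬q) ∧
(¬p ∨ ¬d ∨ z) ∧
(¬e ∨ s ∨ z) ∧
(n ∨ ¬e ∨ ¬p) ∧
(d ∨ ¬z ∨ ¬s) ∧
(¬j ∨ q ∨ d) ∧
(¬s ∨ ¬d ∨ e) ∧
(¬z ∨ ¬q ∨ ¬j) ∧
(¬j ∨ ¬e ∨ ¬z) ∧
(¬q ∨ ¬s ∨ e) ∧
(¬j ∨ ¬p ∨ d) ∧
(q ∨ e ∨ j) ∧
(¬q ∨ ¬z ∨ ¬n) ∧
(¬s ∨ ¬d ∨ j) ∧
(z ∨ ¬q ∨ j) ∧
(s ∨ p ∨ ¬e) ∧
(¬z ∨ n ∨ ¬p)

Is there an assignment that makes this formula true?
No

No, the formula is not satisfiable.

No assignment of truth values to the variables can make all 34 clauses true simultaneously.

The formula is UNSAT (unsatisfiable).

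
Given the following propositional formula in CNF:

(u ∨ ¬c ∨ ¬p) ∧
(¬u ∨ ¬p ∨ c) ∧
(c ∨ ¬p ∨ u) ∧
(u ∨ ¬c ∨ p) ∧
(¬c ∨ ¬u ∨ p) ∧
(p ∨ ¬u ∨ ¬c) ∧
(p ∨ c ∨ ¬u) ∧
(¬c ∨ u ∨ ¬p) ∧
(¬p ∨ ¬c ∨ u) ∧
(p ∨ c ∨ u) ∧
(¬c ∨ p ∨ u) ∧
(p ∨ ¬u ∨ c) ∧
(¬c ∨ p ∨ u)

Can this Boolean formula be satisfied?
Yes

Yes, the formula is satisfiable.

One satisfying assignment is: c=True, p=True, u=True

Verification: With this assignment, all 13 clauses evaluate to true.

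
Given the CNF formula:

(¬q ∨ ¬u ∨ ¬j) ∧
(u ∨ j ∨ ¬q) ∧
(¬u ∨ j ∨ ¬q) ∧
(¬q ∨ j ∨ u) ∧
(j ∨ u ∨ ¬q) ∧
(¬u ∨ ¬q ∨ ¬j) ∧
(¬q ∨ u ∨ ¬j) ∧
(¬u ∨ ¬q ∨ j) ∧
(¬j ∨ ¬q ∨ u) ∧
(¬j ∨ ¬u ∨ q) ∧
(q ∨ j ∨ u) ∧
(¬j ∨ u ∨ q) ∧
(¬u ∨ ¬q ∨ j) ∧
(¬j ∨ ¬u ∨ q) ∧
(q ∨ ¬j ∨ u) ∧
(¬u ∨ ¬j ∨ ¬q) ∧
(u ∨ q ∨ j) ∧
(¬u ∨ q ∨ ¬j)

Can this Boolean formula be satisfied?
Yes

Yes, the formula is satisfiable.

One satisfying assignment is: q=False, u=True, j=False

Verification: With this assignment, all 18 clauses evaluate to true.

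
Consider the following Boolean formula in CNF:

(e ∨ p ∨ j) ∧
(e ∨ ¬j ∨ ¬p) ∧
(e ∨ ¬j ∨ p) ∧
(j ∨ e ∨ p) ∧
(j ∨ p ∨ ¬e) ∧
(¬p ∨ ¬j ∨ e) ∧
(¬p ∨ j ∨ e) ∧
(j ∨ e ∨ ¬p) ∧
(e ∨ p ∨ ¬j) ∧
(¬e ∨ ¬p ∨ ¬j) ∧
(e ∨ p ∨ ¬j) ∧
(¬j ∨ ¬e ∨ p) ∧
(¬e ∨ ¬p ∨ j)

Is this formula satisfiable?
No

No, the formula is not satisfiable.

No assignment of truth values to the variables can make all 13 clauses true simultaneously.

The formula is UNSAT (unsatisfiable).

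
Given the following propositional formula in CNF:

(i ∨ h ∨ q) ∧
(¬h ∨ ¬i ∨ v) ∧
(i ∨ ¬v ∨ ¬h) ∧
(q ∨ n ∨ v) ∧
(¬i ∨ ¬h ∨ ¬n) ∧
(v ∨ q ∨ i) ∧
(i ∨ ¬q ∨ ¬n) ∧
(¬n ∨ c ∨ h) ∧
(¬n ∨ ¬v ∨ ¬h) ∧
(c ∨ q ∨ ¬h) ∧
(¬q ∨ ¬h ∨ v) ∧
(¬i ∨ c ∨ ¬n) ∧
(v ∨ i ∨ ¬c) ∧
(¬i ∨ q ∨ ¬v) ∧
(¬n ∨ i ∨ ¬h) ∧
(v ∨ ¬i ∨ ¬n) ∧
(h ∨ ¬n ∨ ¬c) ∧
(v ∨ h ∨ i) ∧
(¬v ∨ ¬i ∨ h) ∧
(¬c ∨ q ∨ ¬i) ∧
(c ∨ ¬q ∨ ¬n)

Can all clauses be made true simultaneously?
Yes

Yes, the formula is satisfiable.

One satisfying assignment is: c=False, v=False, n=False, q=True, h=False, i=True

Verification: With this assignment, all 21 clauses evaluate to true.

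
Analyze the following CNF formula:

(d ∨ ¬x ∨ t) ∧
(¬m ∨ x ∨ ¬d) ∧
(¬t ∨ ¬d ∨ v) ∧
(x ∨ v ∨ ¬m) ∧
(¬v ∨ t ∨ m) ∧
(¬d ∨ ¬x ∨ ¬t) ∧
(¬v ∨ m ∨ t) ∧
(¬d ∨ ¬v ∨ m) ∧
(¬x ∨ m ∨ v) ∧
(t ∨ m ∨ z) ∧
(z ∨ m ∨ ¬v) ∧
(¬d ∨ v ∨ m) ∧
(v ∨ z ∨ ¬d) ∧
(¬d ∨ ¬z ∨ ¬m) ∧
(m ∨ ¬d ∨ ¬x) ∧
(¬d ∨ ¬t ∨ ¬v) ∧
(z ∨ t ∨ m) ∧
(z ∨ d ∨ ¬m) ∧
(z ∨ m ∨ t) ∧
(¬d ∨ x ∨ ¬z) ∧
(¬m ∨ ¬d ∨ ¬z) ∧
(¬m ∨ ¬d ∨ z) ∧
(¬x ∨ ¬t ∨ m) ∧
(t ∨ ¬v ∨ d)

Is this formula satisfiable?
Yes

Yes, the formula is satisfiable.

One satisfying assignment is: m=False, t=True, d=False, x=False, v=False, z=False

Verification: With this assignment, all 24 clauses evaluate to true.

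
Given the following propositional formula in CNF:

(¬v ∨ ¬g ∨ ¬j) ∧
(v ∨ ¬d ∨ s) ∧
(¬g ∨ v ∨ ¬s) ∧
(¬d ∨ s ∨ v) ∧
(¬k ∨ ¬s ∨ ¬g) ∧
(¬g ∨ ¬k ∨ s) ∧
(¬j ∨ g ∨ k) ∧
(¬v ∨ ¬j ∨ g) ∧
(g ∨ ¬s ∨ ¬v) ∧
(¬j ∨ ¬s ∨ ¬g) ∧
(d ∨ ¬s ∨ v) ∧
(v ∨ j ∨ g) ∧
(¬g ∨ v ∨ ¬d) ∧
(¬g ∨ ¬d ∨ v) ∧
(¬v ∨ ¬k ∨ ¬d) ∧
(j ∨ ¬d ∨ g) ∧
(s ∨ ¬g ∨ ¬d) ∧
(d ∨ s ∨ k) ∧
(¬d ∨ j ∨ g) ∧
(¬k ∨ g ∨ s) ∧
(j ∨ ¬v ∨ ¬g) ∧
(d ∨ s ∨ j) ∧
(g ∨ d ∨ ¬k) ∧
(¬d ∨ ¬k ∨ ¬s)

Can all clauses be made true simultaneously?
No

No, the formula is not satisfiable.

No assignment of truth values to the variables can make all 24 clauses true simultaneously.

The formula is UNSAT (unsatisfiable).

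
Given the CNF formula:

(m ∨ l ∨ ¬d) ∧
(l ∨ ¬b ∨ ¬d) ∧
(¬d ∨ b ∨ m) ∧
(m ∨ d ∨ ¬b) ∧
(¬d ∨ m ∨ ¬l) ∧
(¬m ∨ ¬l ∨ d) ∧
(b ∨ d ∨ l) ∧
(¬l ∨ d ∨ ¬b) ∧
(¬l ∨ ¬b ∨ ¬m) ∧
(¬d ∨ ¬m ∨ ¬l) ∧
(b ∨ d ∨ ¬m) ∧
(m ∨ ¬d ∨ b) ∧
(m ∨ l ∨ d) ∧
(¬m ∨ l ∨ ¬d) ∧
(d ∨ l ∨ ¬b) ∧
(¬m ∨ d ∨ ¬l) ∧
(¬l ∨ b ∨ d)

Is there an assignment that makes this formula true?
No

No, the formula is not satisfiable.

No assignment of truth values to the variables can make all 17 clauses true simultaneously.

The formula is UNSAT (unsatisfiable).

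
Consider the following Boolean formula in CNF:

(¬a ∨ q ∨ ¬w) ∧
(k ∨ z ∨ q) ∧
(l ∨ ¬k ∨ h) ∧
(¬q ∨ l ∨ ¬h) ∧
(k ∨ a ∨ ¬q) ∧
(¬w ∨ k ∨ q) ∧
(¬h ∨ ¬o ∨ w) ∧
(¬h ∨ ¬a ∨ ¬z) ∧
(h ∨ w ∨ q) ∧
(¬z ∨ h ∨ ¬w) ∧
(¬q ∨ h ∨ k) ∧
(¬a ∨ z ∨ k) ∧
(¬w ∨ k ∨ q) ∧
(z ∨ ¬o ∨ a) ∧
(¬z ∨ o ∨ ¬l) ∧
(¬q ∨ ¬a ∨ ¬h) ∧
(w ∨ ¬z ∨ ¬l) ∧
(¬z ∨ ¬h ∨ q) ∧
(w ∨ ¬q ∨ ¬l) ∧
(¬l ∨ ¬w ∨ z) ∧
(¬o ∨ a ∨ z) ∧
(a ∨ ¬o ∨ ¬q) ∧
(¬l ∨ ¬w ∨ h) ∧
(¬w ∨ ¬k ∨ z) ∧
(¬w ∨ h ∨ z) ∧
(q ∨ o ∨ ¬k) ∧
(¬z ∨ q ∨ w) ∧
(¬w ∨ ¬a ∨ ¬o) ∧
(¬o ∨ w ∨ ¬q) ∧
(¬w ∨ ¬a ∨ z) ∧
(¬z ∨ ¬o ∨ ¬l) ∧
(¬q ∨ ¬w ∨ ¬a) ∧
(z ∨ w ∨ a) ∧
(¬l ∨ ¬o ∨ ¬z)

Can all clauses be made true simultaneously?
No

No, the formula is not satisfiable.

No assignment of truth values to the variables can make all 34 clauses true simultaneously.

The formula is UNSAT (unsatisfiable).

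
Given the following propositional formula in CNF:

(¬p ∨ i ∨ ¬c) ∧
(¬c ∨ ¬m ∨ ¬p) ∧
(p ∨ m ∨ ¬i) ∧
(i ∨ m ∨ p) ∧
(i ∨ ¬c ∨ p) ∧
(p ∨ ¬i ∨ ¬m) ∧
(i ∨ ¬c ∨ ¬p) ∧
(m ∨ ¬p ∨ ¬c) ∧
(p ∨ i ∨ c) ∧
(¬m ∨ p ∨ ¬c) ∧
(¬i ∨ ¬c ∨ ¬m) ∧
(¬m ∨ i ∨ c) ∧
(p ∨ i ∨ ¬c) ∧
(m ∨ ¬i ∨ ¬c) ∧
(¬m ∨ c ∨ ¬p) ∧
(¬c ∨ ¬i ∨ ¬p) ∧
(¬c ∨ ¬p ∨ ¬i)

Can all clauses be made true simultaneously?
Yes

Yes, the formula is satisfiable.

One satisfying assignment is: m=False, i=False, c=False, p=True

Verification: With this assignment, all 17 clauses evaluate to true.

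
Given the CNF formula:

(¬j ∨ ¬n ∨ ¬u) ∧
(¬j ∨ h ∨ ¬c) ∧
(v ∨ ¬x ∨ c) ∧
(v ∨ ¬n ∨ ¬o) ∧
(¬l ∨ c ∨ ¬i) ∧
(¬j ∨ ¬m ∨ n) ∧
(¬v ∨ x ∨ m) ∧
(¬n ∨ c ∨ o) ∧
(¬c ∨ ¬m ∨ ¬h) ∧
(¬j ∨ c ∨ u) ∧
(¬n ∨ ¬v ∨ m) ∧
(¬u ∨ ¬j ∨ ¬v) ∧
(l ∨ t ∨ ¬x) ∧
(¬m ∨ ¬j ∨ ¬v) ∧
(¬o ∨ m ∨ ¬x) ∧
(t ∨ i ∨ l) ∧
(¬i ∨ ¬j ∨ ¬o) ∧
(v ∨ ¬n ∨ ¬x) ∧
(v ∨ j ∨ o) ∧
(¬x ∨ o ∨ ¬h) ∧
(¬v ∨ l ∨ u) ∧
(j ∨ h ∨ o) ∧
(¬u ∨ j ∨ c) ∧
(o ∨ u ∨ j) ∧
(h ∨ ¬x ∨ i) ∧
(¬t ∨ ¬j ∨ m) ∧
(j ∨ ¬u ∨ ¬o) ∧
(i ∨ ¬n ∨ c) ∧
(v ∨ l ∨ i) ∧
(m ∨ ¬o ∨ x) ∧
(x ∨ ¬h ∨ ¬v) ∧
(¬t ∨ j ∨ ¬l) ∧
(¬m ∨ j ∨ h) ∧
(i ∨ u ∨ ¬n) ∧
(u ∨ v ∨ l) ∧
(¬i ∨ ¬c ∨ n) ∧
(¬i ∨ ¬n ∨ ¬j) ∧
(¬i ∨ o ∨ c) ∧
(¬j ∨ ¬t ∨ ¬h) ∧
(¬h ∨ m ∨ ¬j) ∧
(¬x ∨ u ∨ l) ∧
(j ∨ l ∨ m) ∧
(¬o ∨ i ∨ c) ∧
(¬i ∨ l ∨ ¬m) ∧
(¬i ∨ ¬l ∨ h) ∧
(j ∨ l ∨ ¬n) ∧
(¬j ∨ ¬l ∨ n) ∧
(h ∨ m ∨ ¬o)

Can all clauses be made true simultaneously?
No

No, the formula is not satisfiable.

No assignment of truth values to the variables can make all 48 clauses true simultaneously.

The formula is UNSAT (unsatisfiable).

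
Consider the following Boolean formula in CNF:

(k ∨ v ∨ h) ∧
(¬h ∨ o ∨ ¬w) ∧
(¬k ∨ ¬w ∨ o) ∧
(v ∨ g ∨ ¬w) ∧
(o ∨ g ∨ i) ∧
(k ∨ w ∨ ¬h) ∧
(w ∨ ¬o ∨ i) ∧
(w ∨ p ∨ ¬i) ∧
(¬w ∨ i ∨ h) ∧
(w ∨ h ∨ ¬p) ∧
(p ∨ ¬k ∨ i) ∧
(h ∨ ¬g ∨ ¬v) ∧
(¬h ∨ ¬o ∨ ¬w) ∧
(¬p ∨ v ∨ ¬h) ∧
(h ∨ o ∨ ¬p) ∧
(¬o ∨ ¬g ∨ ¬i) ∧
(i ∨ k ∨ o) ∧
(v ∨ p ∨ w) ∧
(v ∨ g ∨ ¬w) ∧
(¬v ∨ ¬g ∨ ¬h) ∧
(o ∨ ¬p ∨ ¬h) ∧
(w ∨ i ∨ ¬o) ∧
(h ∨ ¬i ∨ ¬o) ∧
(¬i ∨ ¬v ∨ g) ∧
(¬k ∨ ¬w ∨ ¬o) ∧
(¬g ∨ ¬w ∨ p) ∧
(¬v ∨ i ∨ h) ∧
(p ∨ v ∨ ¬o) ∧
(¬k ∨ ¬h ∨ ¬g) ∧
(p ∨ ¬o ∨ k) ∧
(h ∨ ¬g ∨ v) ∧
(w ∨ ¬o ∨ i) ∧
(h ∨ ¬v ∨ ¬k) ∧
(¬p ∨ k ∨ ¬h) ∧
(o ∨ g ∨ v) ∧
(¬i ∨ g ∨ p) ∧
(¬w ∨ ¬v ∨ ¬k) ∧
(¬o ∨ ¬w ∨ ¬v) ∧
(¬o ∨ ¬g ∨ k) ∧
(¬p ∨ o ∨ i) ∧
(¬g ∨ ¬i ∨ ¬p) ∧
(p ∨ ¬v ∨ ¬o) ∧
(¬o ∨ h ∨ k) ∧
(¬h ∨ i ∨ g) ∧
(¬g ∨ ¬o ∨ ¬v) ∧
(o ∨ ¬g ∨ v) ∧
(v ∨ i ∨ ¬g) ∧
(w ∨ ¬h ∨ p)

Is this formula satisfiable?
No

No, the formula is not satisfiable.

No assignment of truth values to the variables can make all 48 clauses true simultaneously.

The formula is UNSAT (unsatisfiable).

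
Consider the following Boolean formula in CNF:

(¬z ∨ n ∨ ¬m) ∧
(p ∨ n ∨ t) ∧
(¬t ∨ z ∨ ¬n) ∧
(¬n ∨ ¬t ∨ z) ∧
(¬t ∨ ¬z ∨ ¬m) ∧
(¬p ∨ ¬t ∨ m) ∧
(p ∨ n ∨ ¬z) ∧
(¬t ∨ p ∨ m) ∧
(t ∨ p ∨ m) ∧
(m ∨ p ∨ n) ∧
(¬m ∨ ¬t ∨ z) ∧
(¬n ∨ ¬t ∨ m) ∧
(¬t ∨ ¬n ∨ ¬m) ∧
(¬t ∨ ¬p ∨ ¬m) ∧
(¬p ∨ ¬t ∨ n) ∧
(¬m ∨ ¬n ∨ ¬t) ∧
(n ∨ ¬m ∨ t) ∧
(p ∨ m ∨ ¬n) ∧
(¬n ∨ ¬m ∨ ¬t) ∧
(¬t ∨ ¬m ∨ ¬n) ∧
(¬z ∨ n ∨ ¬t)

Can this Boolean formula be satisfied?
Yes

Yes, the formula is satisfiable.

One satisfying assignment is: t=False, p=True, m=False, n=False, z=False

Verification: With this assignment, all 21 clauses evaluate to true.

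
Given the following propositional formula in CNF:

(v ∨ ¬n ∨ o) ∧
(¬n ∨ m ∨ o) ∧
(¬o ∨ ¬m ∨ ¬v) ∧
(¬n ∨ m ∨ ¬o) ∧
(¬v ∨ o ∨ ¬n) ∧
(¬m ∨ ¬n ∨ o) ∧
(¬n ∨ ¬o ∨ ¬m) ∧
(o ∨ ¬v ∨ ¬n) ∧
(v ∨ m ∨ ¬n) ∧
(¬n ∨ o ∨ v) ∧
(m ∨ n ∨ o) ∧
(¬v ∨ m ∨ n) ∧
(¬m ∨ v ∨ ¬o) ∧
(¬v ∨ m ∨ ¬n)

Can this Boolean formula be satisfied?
Yes

Yes, the formula is satisfiable.

One satisfying assignment is: m=False, n=False, v=False, o=True

Verification: With this assignment, all 14 clauses evaluate to true.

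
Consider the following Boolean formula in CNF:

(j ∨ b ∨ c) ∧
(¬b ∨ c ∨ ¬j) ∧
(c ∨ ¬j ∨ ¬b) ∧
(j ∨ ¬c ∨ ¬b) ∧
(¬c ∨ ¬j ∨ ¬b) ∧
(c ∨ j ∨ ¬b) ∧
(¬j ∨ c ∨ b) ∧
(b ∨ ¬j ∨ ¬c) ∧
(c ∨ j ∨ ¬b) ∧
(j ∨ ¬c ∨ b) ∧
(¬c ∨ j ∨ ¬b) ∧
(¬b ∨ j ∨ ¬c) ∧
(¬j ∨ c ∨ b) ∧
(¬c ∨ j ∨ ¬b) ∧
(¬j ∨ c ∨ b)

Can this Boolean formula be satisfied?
No

No, the formula is not satisfiable.

No assignment of truth values to the variables can make all 15 clauses true simultaneously.

The formula is UNSAT (unsatisfiable).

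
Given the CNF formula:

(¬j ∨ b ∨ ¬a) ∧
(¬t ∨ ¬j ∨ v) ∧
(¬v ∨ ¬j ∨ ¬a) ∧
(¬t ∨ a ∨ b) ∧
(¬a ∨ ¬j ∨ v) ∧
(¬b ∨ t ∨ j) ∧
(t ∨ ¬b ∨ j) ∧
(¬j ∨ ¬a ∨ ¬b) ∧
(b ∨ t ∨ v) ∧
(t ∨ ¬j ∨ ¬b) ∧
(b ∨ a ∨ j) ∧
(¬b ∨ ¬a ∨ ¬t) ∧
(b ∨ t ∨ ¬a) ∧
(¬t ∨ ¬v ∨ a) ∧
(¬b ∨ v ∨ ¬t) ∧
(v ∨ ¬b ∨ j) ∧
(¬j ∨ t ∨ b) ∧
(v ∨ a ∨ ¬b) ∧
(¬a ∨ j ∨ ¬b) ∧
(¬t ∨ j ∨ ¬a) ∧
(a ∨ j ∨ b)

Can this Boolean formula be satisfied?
No

No, the formula is not satisfiable.

No assignment of truth values to the variables can make all 21 clauses true simultaneously.

The formula is UNSAT (unsatisfiable).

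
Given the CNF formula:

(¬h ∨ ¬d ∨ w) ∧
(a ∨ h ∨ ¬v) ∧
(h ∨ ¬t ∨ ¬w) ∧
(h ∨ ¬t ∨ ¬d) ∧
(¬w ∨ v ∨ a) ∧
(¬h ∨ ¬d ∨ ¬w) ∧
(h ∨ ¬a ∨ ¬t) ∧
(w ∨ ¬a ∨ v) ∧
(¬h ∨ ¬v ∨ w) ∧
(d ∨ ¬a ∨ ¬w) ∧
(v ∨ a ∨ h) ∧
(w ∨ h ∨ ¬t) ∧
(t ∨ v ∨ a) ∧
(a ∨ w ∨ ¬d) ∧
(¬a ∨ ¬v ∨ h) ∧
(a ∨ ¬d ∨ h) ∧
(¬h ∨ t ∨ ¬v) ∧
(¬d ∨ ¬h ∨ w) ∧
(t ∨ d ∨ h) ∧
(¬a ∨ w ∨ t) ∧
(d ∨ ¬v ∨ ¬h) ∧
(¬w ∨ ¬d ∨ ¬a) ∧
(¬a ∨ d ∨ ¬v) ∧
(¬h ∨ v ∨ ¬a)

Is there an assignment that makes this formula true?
Yes

Yes, the formula is satisfiable.

One satisfying assignment is: w=False, t=True, a=False, h=True, v=False, d=False

Verification: With this assignment, all 24 clauses evaluate to true.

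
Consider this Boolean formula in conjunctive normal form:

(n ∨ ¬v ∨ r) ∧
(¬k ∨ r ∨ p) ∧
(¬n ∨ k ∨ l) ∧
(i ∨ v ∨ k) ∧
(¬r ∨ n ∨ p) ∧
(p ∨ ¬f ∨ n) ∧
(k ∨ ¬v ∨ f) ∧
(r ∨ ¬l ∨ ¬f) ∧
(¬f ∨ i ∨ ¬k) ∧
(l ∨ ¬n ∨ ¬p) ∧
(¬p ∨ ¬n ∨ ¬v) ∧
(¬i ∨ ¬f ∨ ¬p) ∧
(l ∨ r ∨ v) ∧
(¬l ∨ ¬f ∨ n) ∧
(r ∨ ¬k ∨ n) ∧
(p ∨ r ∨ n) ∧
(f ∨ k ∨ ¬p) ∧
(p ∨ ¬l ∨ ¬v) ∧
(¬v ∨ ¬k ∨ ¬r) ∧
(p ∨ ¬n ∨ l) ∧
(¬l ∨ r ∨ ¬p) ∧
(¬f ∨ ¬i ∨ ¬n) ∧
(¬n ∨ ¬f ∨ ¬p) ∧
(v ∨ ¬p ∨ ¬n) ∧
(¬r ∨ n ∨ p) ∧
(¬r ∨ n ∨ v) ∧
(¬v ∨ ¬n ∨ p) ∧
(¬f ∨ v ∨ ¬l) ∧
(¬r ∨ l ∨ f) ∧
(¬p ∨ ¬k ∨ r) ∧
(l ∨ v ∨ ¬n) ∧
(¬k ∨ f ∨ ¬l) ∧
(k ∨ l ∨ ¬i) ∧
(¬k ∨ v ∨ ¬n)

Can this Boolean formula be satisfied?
Yes

Yes, the formula is satisfiable.

One satisfying assignment is: i=False, p=True, l=False, v=True, r=True, k=False, n=False, f=True

Verification: With this assignment, all 34 clauses evaluate to true.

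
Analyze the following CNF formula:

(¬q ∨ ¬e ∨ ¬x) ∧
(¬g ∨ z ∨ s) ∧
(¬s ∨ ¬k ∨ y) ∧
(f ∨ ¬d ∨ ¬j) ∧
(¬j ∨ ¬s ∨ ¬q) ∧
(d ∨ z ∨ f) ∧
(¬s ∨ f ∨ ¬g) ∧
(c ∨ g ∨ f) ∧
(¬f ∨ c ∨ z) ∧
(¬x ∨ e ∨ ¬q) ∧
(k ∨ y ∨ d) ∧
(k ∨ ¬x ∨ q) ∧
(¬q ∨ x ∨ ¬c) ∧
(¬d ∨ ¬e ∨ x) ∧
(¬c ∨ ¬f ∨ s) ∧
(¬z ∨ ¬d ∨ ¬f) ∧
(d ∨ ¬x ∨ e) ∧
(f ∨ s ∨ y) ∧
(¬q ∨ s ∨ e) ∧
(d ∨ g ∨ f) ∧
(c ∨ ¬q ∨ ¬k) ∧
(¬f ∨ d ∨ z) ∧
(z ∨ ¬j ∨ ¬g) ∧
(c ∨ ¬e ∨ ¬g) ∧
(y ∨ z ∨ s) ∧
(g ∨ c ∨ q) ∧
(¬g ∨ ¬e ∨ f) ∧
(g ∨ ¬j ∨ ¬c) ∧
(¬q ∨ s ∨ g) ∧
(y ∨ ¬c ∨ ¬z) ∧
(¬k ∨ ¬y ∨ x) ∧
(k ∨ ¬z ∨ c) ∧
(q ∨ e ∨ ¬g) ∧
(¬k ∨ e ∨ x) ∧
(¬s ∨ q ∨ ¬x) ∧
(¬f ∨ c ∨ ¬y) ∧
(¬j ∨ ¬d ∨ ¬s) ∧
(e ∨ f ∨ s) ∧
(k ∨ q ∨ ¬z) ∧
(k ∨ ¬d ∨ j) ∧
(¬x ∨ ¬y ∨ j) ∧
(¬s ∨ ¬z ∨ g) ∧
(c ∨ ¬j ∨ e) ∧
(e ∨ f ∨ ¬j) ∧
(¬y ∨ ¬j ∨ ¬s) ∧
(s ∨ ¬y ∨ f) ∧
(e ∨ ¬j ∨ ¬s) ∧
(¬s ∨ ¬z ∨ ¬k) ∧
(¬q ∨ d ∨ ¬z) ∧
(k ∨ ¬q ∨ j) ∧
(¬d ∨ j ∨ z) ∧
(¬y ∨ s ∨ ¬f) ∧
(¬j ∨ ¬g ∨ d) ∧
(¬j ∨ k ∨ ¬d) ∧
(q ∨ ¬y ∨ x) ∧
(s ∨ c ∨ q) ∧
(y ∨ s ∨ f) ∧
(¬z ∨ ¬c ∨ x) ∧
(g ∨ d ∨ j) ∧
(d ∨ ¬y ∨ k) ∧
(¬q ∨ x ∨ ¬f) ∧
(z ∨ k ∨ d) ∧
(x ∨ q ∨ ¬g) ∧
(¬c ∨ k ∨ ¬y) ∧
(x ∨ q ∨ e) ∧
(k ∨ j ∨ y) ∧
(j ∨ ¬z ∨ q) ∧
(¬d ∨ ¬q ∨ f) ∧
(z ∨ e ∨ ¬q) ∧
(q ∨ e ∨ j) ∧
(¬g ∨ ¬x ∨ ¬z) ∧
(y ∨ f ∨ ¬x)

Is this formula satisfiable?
No

No, the formula is not satisfiable.

No assignment of truth values to the variables can make all 72 clauses true simultaneously.

The formula is UNSAT (unsatisfiable).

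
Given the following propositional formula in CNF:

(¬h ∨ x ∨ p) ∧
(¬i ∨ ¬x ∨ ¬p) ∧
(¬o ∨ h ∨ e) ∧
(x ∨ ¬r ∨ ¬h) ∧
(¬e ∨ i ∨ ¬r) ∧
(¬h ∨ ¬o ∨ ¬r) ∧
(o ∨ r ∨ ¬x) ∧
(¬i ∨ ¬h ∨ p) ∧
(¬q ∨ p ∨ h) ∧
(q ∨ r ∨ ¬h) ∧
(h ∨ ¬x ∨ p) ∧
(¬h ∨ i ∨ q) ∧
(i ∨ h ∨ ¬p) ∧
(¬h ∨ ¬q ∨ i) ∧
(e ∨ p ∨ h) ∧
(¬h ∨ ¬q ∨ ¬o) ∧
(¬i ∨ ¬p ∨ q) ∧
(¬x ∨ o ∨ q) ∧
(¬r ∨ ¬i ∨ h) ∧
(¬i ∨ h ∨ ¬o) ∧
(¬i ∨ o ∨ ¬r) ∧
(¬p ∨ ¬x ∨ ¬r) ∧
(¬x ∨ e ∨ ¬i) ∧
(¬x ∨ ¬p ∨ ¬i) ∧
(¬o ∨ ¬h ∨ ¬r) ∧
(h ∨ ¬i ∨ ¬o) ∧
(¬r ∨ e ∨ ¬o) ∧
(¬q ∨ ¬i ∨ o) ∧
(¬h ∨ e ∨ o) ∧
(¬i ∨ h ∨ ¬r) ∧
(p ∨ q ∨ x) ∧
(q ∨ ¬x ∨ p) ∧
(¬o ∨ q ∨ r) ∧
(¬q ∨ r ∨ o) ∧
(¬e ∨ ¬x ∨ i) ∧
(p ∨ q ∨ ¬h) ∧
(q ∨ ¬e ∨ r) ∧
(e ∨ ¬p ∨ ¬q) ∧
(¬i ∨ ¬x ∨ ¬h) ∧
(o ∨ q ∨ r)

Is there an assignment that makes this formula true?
No

No, the formula is not satisfiable.

No assignment of truth values to the variables can make all 40 clauses true simultaneously.

The formula is UNSAT (unsatisfiable).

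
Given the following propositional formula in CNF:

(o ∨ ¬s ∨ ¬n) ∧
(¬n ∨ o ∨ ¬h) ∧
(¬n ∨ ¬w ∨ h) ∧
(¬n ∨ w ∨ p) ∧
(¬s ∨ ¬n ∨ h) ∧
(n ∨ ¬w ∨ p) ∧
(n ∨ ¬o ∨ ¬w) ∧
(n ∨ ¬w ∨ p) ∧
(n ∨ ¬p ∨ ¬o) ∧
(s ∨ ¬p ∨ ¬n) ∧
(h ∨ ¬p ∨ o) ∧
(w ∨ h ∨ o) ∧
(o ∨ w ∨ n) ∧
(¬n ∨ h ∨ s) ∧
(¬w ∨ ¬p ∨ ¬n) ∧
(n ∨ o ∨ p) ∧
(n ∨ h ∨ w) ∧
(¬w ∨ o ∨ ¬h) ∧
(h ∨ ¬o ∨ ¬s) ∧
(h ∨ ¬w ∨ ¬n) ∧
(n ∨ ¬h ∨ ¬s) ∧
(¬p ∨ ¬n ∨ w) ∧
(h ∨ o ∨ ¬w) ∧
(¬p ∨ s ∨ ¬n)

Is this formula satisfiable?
Yes

Yes, the formula is satisfiable.

One satisfying assignment is: h=True, w=False, p=False, s=False, o=True, n=False

Verification: With this assignment, all 24 clauses evaluate to true.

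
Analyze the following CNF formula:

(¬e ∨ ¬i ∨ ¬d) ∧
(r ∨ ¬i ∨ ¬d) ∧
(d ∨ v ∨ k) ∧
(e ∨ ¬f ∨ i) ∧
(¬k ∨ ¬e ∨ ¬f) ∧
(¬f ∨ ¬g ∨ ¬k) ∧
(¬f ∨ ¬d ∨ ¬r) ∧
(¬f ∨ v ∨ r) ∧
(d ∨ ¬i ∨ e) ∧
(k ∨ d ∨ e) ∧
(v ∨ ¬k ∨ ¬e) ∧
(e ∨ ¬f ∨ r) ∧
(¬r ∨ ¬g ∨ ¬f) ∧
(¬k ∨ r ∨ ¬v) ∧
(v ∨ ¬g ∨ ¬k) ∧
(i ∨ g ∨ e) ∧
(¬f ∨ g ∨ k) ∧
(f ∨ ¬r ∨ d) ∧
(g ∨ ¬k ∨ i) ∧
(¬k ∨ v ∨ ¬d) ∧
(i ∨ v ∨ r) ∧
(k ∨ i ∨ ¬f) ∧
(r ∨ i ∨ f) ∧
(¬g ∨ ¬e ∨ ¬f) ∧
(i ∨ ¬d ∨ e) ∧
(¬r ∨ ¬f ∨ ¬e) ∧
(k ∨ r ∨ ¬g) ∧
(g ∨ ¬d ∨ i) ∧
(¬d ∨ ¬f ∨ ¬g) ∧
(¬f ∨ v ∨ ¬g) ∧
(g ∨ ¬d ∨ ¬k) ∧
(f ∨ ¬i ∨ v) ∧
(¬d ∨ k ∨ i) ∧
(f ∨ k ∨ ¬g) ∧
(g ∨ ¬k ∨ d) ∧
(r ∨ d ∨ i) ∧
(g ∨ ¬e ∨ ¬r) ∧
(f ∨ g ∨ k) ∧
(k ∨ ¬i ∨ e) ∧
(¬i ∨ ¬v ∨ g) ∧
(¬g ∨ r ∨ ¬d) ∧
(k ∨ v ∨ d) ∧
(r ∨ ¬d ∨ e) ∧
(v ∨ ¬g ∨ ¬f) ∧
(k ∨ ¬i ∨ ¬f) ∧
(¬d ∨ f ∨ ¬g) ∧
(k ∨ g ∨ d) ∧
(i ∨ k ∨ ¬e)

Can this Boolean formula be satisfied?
No

No, the formula is not satisfiable.

No assignment of truth values to the variables can make all 48 clauses true simultaneously.

The formula is UNSAT (unsatisfiable).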